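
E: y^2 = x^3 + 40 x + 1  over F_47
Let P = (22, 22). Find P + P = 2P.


Doubling: s = (3 x1^2 + a) / (2 y1)
s = (3*22^2 + 40) / (2*22) mod 47 = 4
x3 = s^2 - 2 x1 mod 47 = 4^2 - 2*22 = 19
y3 = s (x1 - x3) - y1 mod 47 = 4 * (22 - 19) - 22 = 37

2P = (19, 37)


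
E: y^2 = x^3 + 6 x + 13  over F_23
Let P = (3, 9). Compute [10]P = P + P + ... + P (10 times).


k = 10 = 1010_2 (binary, LSB first: 0101)
Double-and-add from P = (3, 9):
  bit 0 = 0: acc unchanged = O
  bit 1 = 1: acc = O + (21, 4) = (21, 4)
  bit 2 = 0: acc unchanged = (21, 4)
  bit 3 = 1: acc = (21, 4) + (14, 9) = (4, 20)

10P = (4, 20)


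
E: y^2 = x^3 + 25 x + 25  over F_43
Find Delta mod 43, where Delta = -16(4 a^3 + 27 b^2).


4 a^3 + 27 b^2 = 4*25^3 + 27*25^2 = 62500 + 16875 = 79375
Delta = -16 * (79375) = -1270000
Delta mod 43 = 5

Delta = 5 (mod 43)


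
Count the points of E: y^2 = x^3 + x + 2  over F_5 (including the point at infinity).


For each x in F_5, count y with y^2 = x^3 + 1 x + 2 mod 5:
  x = 1: RHS = 4, y in [2, 3]  -> 2 point(s)
  x = 4: RHS = 0, y in [0]  -> 1 point(s)
Affine points: 3. Add the point at infinity: total = 4.

#E(F_5) = 4


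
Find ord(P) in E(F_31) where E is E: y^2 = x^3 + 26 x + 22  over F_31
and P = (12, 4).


Compute successive multiples of P until we hit O:
  1P = (12, 4)
  2P = (16, 15)
  3P = (28, 14)
  4P = (19, 11)
  5P = (1, 7)
  6P = (15, 25)
  7P = (22, 19)
  8P = (7, 19)
  ... (continuing to 27P)
  27P = O

ord(P) = 27


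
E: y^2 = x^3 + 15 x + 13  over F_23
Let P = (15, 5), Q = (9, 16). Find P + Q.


P != Q, so use the chord formula.
s = (y2 - y1) / (x2 - x1) = (11) / (17) mod 23 = 2
x3 = s^2 - x1 - x2 mod 23 = 2^2 - 15 - 9 = 3
y3 = s (x1 - x3) - y1 mod 23 = 2 * (15 - 3) - 5 = 19

P + Q = (3, 19)


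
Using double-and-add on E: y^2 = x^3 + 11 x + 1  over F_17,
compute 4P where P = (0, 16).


k = 4 = 100_2 (binary, LSB first: 001)
Double-and-add from P = (0, 16):
  bit 0 = 0: acc unchanged = O
  bit 1 = 0: acc unchanged = O
  bit 2 = 1: acc = O + (0, 1) = (0, 1)

4P = (0, 1)


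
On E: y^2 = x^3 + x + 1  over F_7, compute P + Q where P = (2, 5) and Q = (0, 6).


P != Q, so use the chord formula.
s = (y2 - y1) / (x2 - x1) = (1) / (5) mod 7 = 3
x3 = s^2 - x1 - x2 mod 7 = 3^2 - 2 - 0 = 0
y3 = s (x1 - x3) - y1 mod 7 = 3 * (2 - 0) - 5 = 1

P + Q = (0, 1)


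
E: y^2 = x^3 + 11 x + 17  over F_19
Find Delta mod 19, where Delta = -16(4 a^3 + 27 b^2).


4 a^3 + 27 b^2 = 4*11^3 + 27*17^2 = 5324 + 7803 = 13127
Delta = -16 * (13127) = -210032
Delta mod 19 = 13

Delta = 13 (mod 19)


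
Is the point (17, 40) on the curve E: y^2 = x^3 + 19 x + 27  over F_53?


Check whether y^2 = x^3 + 19 x + 27 (mod 53) for (x, y) = (17, 40).
LHS: y^2 = 40^2 mod 53 = 10
RHS: x^3 + 19 x + 27 = 17^3 + 19*17 + 27 mod 53 = 16
LHS != RHS

No, not on the curve


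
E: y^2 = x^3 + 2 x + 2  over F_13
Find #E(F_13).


For each x in F_13, count y with y^2 = x^3 + 2 x + 2 mod 13:
  x = 2: RHS = 1, y in [1, 12]  -> 2 point(s)
  x = 3: RHS = 9, y in [3, 10]  -> 2 point(s)
  x = 4: RHS = 9, y in [3, 10]  -> 2 point(s)
  x = 6: RHS = 9, y in [3, 10]  -> 2 point(s)
  x = 8: RHS = 10, y in [6, 7]  -> 2 point(s)
  x = 11: RHS = 3, y in [4, 9]  -> 2 point(s)
  x = 12: RHS = 12, y in [5, 8]  -> 2 point(s)
Affine points: 14. Add the point at infinity: total = 15.

#E(F_13) = 15


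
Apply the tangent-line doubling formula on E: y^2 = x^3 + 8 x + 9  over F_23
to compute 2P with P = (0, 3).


Doubling: s = (3 x1^2 + a) / (2 y1)
s = (3*0^2 + 8) / (2*3) mod 23 = 9
x3 = s^2 - 2 x1 mod 23 = 9^2 - 2*0 = 12
y3 = s (x1 - x3) - y1 mod 23 = 9 * (0 - 12) - 3 = 4

2P = (12, 4)


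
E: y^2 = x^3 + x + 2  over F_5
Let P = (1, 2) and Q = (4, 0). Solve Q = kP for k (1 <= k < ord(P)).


Enumerate multiples of P until we hit Q = (4, 0):
  1P = (1, 2)
  2P = (4, 0)
Match found at i = 2.

k = 2


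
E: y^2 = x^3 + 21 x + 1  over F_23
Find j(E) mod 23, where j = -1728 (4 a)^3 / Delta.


Delta = -16(4 a^3 + 27 b^2) mod 23 = 11
-1728 * (4 a)^3 = -1728 * (4*21)^3 mod 23 = 18
j = 18 * 11^(-1) mod 23 = 10

j = 10 (mod 23)


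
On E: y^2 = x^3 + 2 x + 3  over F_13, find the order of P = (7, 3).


Compute successive multiples of P until we hit O:
  1P = (7, 3)
  2P = (0, 4)
  3P = (10, 3)
  4P = (9, 10)
  5P = (6, 7)
  6P = (3, 7)
  7P = (4, 7)
  8P = (11, 11)
  ... (continuing to 18P)
  18P = O

ord(P) = 18


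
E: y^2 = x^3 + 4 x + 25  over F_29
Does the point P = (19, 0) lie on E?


Check whether y^2 = x^3 + 4 x + 25 (mod 29) for (x, y) = (19, 0).
LHS: y^2 = 0^2 mod 29 = 0
RHS: x^3 + 4 x + 25 = 19^3 + 4*19 + 25 mod 29 = 0
LHS = RHS

Yes, on the curve


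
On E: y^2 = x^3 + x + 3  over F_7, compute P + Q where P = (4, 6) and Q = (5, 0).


P != Q, so use the chord formula.
s = (y2 - y1) / (x2 - x1) = (1) / (1) mod 7 = 1
x3 = s^2 - x1 - x2 mod 7 = 1^2 - 4 - 5 = 6
y3 = s (x1 - x3) - y1 mod 7 = 1 * (4 - 6) - 6 = 6

P + Q = (6, 6)


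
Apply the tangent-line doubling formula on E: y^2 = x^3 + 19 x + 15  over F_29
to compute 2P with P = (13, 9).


Doubling: s = (3 x1^2 + a) / (2 y1)
s = (3*13^2 + 19) / (2*9) mod 29 = 26
x3 = s^2 - 2 x1 mod 29 = 26^2 - 2*13 = 12
y3 = s (x1 - x3) - y1 mod 29 = 26 * (13 - 12) - 9 = 17

2P = (12, 17)


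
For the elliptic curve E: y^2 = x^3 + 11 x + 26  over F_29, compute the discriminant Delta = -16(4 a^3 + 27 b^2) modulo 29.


4 a^3 + 27 b^2 = 4*11^3 + 27*26^2 = 5324 + 18252 = 23576
Delta = -16 * (23576) = -377216
Delta mod 29 = 16

Delta = 16 (mod 29)


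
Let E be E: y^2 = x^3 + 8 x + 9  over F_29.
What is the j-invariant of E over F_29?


Delta = -16(4 a^3 + 27 b^2) mod 29 = 13
-1728 * (4 a)^3 = -1728 * (4*8)^3 mod 29 = 5
j = 5 * 13^(-1) mod 29 = 16

j = 16 (mod 29)


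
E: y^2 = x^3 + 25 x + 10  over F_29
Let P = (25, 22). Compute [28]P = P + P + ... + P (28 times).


k = 28 = 11100_2 (binary, LSB first: 00111)
Double-and-add from P = (25, 22):
  bit 0 = 0: acc unchanged = O
  bit 1 = 0: acc unchanged = O
  bit 2 = 1: acc = O + (20, 10) = (20, 10)
  bit 3 = 1: acc = (20, 10) + (5, 17) = (26, 16)
  bit 4 = 1: acc = (26, 16) + (13, 26) = (28, 19)

28P = (28, 19)


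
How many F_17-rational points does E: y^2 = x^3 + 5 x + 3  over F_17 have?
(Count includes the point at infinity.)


For each x in F_17, count y with y^2 = x^3 + 5 x + 3 mod 17:
  x = 1: RHS = 9, y in [3, 14]  -> 2 point(s)
  x = 2: RHS = 4, y in [2, 15]  -> 2 point(s)
  x = 4: RHS = 2, y in [6, 11]  -> 2 point(s)
  x = 5: RHS = 0, y in [0]  -> 1 point(s)
  x = 10: RHS = 16, y in [4, 13]  -> 2 point(s)
  x = 13: RHS = 4, y in [2, 15]  -> 2 point(s)
  x = 15: RHS = 2, y in [6, 11]  -> 2 point(s)
Affine points: 13. Add the point at infinity: total = 14.

#E(F_17) = 14


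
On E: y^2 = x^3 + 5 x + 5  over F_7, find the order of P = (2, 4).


Compute successive multiples of P until we hit O:
  1P = (2, 4)
  2P = (5, 1)
  3P = (1, 2)
  4P = (1, 5)
  5P = (5, 6)
  6P = (2, 3)
  7P = O

ord(P) = 7


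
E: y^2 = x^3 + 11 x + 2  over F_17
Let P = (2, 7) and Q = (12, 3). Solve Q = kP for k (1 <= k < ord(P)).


Enumerate multiples of P until we hit Q = (12, 3):
  1P = (2, 7)
  2P = (0, 6)
  3P = (11, 14)
  4P = (13, 9)
  5P = (4, 5)
  6P = (12, 3)
Match found at i = 6.

k = 6


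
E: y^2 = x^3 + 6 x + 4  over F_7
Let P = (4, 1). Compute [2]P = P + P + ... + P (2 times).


k = 2 = 10_2 (binary, LSB first: 01)
Double-and-add from P = (4, 1):
  bit 0 = 0: acc unchanged = O
  bit 1 = 1: acc = O + (0, 2) = (0, 2)

2P = (0, 2)


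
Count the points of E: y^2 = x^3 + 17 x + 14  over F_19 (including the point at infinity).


For each x in F_19, count y with y^2 = x^3 + 17 x + 14 mod 19:
  x = 3: RHS = 16, y in [4, 15]  -> 2 point(s)
  x = 6: RHS = 9, y in [3, 16]  -> 2 point(s)
  x = 7: RHS = 1, y in [1, 18]  -> 2 point(s)
  x = 8: RHS = 16, y in [4, 15]  -> 2 point(s)
  x = 10: RHS = 6, y in [5, 14]  -> 2 point(s)
  x = 13: RHS = 0, y in [0]  -> 1 point(s)
Affine points: 11. Add the point at infinity: total = 12.

#E(F_19) = 12


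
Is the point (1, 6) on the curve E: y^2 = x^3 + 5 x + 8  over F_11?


Check whether y^2 = x^3 + 5 x + 8 (mod 11) for (x, y) = (1, 6).
LHS: y^2 = 6^2 mod 11 = 3
RHS: x^3 + 5 x + 8 = 1^3 + 5*1 + 8 mod 11 = 3
LHS = RHS

Yes, on the curve


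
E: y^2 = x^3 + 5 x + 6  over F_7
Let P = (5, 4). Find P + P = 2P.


Doubling: s = (3 x1^2 + a) / (2 y1)
s = (3*5^2 + 5) / (2*4) mod 7 = 3
x3 = s^2 - 2 x1 mod 7 = 3^2 - 2*5 = 6
y3 = s (x1 - x3) - y1 mod 7 = 3 * (5 - 6) - 4 = 0

2P = (6, 0)


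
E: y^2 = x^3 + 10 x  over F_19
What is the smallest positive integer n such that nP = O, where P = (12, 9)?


Compute successive multiples of P until we hit O:
  1P = (12, 9)
  2P = (1, 12)
  3P = (10, 6)
  4P = (4, 3)
  5P = (0, 0)
  6P = (4, 16)
  7P = (10, 13)
  8P = (1, 7)
  ... (continuing to 10P)
  10P = O

ord(P) = 10


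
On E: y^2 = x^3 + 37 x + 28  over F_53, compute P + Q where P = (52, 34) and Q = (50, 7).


P != Q, so use the chord formula.
s = (y2 - y1) / (x2 - x1) = (26) / (51) mod 53 = 40
x3 = s^2 - x1 - x2 mod 53 = 40^2 - 52 - 50 = 14
y3 = s (x1 - x3) - y1 mod 53 = 40 * (52 - 14) - 34 = 2

P + Q = (14, 2)


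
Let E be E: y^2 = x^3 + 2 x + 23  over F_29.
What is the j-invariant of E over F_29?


Delta = -16(4 a^3 + 27 b^2) mod 29 = 2
-1728 * (4 a)^3 = -1728 * (4*2)^3 mod 29 = 25
j = 25 * 2^(-1) mod 29 = 27

j = 27 (mod 29)


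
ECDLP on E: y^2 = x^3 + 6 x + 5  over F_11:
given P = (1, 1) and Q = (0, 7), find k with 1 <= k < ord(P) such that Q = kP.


Enumerate multiples of P until we hit Q = (0, 7):
  1P = (1, 1)
  2P = (10, 8)
  3P = (4, 4)
  4P = (7, 4)
  5P = (6, 2)
  6P = (8, 2)
  7P = (0, 7)
Match found at i = 7.

k = 7


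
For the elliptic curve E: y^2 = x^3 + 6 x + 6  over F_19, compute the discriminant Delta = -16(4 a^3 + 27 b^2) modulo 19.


4 a^3 + 27 b^2 = 4*6^3 + 27*6^2 = 864 + 972 = 1836
Delta = -16 * (1836) = -29376
Delta mod 19 = 17

Delta = 17 (mod 19)


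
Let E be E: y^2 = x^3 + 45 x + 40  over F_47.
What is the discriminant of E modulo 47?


4 a^3 + 27 b^2 = 4*45^3 + 27*40^2 = 364500 + 43200 = 407700
Delta = -16 * (407700) = -6523200
Delta mod 47 = 24

Delta = 24 (mod 47)


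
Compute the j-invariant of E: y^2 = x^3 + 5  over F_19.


Delta = -16(4 a^3 + 27 b^2) mod 19 = 11
-1728 * (4 a)^3 = -1728 * (4*0)^3 mod 19 = 0
j = 0 * 11^(-1) mod 19 = 0

j = 0 (mod 19)


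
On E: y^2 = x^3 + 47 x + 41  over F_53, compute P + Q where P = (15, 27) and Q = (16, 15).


P != Q, so use the chord formula.
s = (y2 - y1) / (x2 - x1) = (41) / (1) mod 53 = 41
x3 = s^2 - x1 - x2 mod 53 = 41^2 - 15 - 16 = 7
y3 = s (x1 - x3) - y1 mod 53 = 41 * (15 - 7) - 27 = 36

P + Q = (7, 36)


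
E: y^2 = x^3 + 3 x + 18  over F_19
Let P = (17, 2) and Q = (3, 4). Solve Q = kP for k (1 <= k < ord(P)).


Enumerate multiples of P until we hit Q = (3, 4):
  1P = (17, 2)
  2P = (5, 5)
  3P = (3, 4)
Match found at i = 3.

k = 3


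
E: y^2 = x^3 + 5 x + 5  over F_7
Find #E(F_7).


For each x in F_7, count y with y^2 = x^3 + 5 x + 5 mod 7:
  x = 1: RHS = 4, y in [2, 5]  -> 2 point(s)
  x = 2: RHS = 2, y in [3, 4]  -> 2 point(s)
  x = 5: RHS = 1, y in [1, 6]  -> 2 point(s)
Affine points: 6. Add the point at infinity: total = 7.

#E(F_7) = 7


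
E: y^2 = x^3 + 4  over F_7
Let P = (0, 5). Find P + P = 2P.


Doubling: s = (3 x1^2 + a) / (2 y1)
s = (3*0^2 + 0) / (2*5) mod 7 = 0
x3 = s^2 - 2 x1 mod 7 = 0^2 - 2*0 = 0
y3 = s (x1 - x3) - y1 mod 7 = 0 * (0 - 0) - 5 = 2

2P = (0, 2)


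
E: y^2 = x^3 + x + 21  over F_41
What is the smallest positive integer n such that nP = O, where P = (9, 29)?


Compute successive multiples of P until we hit O:
  1P = (9, 29)
  2P = (25, 38)
  3P = (11, 16)
  4P = (12, 11)
  5P = (15, 7)
  6P = (35, 39)
  7P = (2, 21)
  8P = (38, 14)
  ... (continuing to 53P)
  53P = O

ord(P) = 53


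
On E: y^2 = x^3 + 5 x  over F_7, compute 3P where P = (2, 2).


k = 3 = 11_2 (binary, LSB first: 11)
Double-and-add from P = (2, 2):
  bit 0 = 1: acc = O + (2, 2) = (2, 2)
  bit 1 = 1: acc = (2, 2) + (4, 0) = (2, 5)

3P = (2, 5)


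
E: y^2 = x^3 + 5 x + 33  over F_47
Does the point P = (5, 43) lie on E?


Check whether y^2 = x^3 + 5 x + 33 (mod 47) for (x, y) = (5, 43).
LHS: y^2 = 43^2 mod 47 = 16
RHS: x^3 + 5 x + 33 = 5^3 + 5*5 + 33 mod 47 = 42
LHS != RHS

No, not on the curve


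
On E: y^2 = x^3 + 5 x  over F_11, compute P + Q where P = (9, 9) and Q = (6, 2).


P != Q, so use the chord formula.
s = (y2 - y1) / (x2 - x1) = (4) / (8) mod 11 = 6
x3 = s^2 - x1 - x2 mod 11 = 6^2 - 9 - 6 = 10
y3 = s (x1 - x3) - y1 mod 11 = 6 * (9 - 10) - 9 = 7

P + Q = (10, 7)


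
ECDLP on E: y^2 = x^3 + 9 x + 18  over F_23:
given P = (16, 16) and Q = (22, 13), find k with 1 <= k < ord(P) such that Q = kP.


Enumerate multiples of P until we hit Q = (22, 13):
  1P = (16, 16)
  2P = (18, 3)
  3P = (14, 17)
  4P = (22, 10)
  5P = (9, 0)
  6P = (22, 13)
Match found at i = 6.

k = 6


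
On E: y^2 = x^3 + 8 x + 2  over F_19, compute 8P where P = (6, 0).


k = 8 = 1000_2 (binary, LSB first: 0001)
Double-and-add from P = (6, 0):
  bit 0 = 0: acc unchanged = O
  bit 1 = 0: acc unchanged = O
  bit 2 = 0: acc unchanged = O
  bit 3 = 1: acc = O + O = O

8P = O


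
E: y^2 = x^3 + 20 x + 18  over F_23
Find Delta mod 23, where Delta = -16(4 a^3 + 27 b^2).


4 a^3 + 27 b^2 = 4*20^3 + 27*18^2 = 32000 + 8748 = 40748
Delta = -16 * (40748) = -651968
Delta mod 23 = 13

Delta = 13 (mod 23)


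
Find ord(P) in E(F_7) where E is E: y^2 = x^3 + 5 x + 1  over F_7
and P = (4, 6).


Compute successive multiples of P until we hit O:
  1P = (4, 6)
  2P = (3, 6)
  3P = (0, 1)
  4P = (5, 5)
  5P = (6, 3)
  6P = (1, 0)
  7P = (6, 4)
  8P = (5, 2)
  ... (continuing to 12P)
  12P = O

ord(P) = 12


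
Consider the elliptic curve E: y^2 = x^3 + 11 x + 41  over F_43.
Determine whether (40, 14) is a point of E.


Check whether y^2 = x^3 + 11 x + 41 (mod 43) for (x, y) = (40, 14).
LHS: y^2 = 14^2 mod 43 = 24
RHS: x^3 + 11 x + 41 = 40^3 + 11*40 + 41 mod 43 = 24
LHS = RHS

Yes, on the curve


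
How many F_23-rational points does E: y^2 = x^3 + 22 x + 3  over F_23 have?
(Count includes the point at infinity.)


For each x in F_23, count y with y^2 = x^3 + 22 x + 3 mod 23:
  x = 0: RHS = 3, y in [7, 16]  -> 2 point(s)
  x = 1: RHS = 3, y in [7, 16]  -> 2 point(s)
  x = 2: RHS = 9, y in [3, 20]  -> 2 point(s)
  x = 3: RHS = 4, y in [2, 21]  -> 2 point(s)
  x = 5: RHS = 8, y in [10, 13]  -> 2 point(s)
  x = 6: RHS = 6, y in [11, 12]  -> 2 point(s)
  x = 8: RHS = 1, y in [1, 22]  -> 2 point(s)
  x = 10: RHS = 4, y in [2, 21]  -> 2 point(s)
  x = 11: RHS = 12, y in [9, 14]  -> 2 point(s)
  x = 13: RHS = 2, y in [5, 18]  -> 2 point(s)
  x = 16: RHS = 12, y in [9, 14]  -> 2 point(s)
  x = 17: RHS = 0, y in [0]  -> 1 point(s)
  x = 19: RHS = 12, y in [9, 14]  -> 2 point(s)
  x = 20: RHS = 2, y in [5, 18]  -> 2 point(s)
  x = 22: RHS = 3, y in [7, 16]  -> 2 point(s)
Affine points: 29. Add the point at infinity: total = 30.

#E(F_23) = 30


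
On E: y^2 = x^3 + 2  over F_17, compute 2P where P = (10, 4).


Doubling: s = (3 x1^2 + a) / (2 y1)
s = (3*10^2 + 0) / (2*4) mod 17 = 12
x3 = s^2 - 2 x1 mod 17 = 12^2 - 2*10 = 5
y3 = s (x1 - x3) - y1 mod 17 = 12 * (10 - 5) - 4 = 5

2P = (5, 5)


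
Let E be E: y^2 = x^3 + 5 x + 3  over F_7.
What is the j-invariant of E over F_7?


Delta = -16(4 a^3 + 27 b^2) mod 7 = 5
-1728 * (4 a)^3 = -1728 * (4*5)^3 mod 7 = 6
j = 6 * 5^(-1) mod 7 = 4

j = 4 (mod 7)


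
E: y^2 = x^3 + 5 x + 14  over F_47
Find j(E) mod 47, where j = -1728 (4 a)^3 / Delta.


Delta = -16(4 a^3 + 27 b^2) mod 47 = 12
-1728 * (4 a)^3 = -1728 * (4*5)^3 mod 47 = 16
j = 16 * 12^(-1) mod 47 = 17

j = 17 (mod 47)


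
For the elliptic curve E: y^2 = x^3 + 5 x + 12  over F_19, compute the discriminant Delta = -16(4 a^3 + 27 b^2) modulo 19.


4 a^3 + 27 b^2 = 4*5^3 + 27*12^2 = 500 + 3888 = 4388
Delta = -16 * (4388) = -70208
Delta mod 19 = 16

Delta = 16 (mod 19)


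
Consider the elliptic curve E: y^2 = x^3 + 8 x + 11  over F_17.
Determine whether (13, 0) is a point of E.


Check whether y^2 = x^3 + 8 x + 11 (mod 17) for (x, y) = (13, 0).
LHS: y^2 = 0^2 mod 17 = 0
RHS: x^3 + 8 x + 11 = 13^3 + 8*13 + 11 mod 17 = 0
LHS = RHS

Yes, on the curve


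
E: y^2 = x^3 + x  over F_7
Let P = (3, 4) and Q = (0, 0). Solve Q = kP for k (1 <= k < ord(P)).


Enumerate multiples of P until we hit Q = (0, 0):
  1P = (3, 4)
  2P = (1, 3)
  3P = (5, 2)
  4P = (0, 0)
Match found at i = 4.

k = 4


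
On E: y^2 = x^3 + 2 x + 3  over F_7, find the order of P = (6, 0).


Compute successive multiples of P until we hit O:
  1P = (6, 0)
  2P = O

ord(P) = 2


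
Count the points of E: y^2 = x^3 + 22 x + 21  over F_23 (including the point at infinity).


For each x in F_23, count y with y^2 = x^3 + 22 x + 21 mod 23:
  x = 2: RHS = 4, y in [2, 21]  -> 2 point(s)
  x = 4: RHS = 12, y in [9, 14]  -> 2 point(s)
  x = 5: RHS = 3, y in [7, 16]  -> 2 point(s)
  x = 6: RHS = 1, y in [1, 22]  -> 2 point(s)
  x = 7: RHS = 12, y in [9, 14]  -> 2 point(s)
  x = 12: RHS = 12, y in [9, 14]  -> 2 point(s)
  x = 15: RHS = 0, y in [0]  -> 1 point(s)
  x = 17: RHS = 18, y in [8, 15]  -> 2 point(s)
  x = 18: RHS = 16, y in [4, 19]  -> 2 point(s)
Affine points: 17. Add the point at infinity: total = 18.

#E(F_23) = 18


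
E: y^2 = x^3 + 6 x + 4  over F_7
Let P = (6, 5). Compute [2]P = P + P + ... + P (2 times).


k = 2 = 10_2 (binary, LSB first: 01)
Double-and-add from P = (6, 5):
  bit 0 = 0: acc unchanged = O
  bit 1 = 1: acc = O + (4, 1) = (4, 1)

2P = (4, 1)


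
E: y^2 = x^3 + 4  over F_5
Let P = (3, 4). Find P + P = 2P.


Doubling: s = (3 x1^2 + a) / (2 y1)
s = (3*3^2 + 0) / (2*4) mod 5 = 4
x3 = s^2 - 2 x1 mod 5 = 4^2 - 2*3 = 0
y3 = s (x1 - x3) - y1 mod 5 = 4 * (3 - 0) - 4 = 3

2P = (0, 3)


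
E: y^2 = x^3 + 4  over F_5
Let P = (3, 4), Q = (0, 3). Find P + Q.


P != Q, so use the chord formula.
s = (y2 - y1) / (x2 - x1) = (4) / (2) mod 5 = 2
x3 = s^2 - x1 - x2 mod 5 = 2^2 - 3 - 0 = 1
y3 = s (x1 - x3) - y1 mod 5 = 2 * (3 - 1) - 4 = 0

P + Q = (1, 0)


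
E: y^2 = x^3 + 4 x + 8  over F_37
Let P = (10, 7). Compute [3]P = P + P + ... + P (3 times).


k = 3 = 11_2 (binary, LSB first: 11)
Double-and-add from P = (10, 7):
  bit 0 = 1: acc = O + (10, 7) = (10, 7)
  bit 1 = 1: acc = (10, 7) + (6, 27) = (9, 25)

3P = (9, 25)


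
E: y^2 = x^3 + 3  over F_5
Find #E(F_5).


For each x in F_5, count y with y^2 = x^3 + 0 x + 3 mod 5:
  x = 1: RHS = 4, y in [2, 3]  -> 2 point(s)
  x = 2: RHS = 1, y in [1, 4]  -> 2 point(s)
  x = 3: RHS = 0, y in [0]  -> 1 point(s)
Affine points: 5. Add the point at infinity: total = 6.

#E(F_5) = 6


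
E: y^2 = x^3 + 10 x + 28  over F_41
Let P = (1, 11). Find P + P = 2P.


Doubling: s = (3 x1^2 + a) / (2 y1)
s = (3*1^2 + 10) / (2*11) mod 41 = 36
x3 = s^2 - 2 x1 mod 41 = 36^2 - 2*1 = 23
y3 = s (x1 - x3) - y1 mod 41 = 36 * (1 - 23) - 11 = 17

2P = (23, 17)


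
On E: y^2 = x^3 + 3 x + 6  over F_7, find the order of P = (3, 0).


Compute successive multiples of P until we hit O:
  1P = (3, 0)
  2P = O

ord(P) = 2


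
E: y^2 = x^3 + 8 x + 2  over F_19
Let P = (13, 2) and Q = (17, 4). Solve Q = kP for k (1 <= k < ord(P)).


Enumerate multiples of P until we hit Q = (17, 4):
  1P = (13, 2)
  2P = (17, 15)
  3P = (15, 1)
  4P = (15, 18)
  5P = (17, 4)
Match found at i = 5.

k = 5


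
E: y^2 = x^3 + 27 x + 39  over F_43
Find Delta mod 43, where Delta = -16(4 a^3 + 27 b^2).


4 a^3 + 27 b^2 = 4*27^3 + 27*39^2 = 78732 + 41067 = 119799
Delta = -16 * (119799) = -1916784
Delta mod 43 = 27

Delta = 27 (mod 43)


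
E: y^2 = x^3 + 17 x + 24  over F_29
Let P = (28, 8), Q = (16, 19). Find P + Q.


P != Q, so use the chord formula.
s = (y2 - y1) / (x2 - x1) = (11) / (17) mod 29 = 16
x3 = s^2 - x1 - x2 mod 29 = 16^2 - 28 - 16 = 9
y3 = s (x1 - x3) - y1 mod 29 = 16 * (28 - 9) - 8 = 6

P + Q = (9, 6)


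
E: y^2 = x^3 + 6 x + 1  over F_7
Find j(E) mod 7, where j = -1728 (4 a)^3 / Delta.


Delta = -16(4 a^3 + 27 b^2) mod 7 = 3
-1728 * (4 a)^3 = -1728 * (4*6)^3 mod 7 = 6
j = 6 * 3^(-1) mod 7 = 2

j = 2 (mod 7)


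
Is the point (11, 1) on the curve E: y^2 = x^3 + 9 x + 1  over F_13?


Check whether y^2 = x^3 + 9 x + 1 (mod 13) for (x, y) = (11, 1).
LHS: y^2 = 1^2 mod 13 = 1
RHS: x^3 + 9 x + 1 = 11^3 + 9*11 + 1 mod 13 = 1
LHS = RHS

Yes, on the curve


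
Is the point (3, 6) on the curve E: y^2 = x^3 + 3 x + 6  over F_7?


Check whether y^2 = x^3 + 3 x + 6 (mod 7) for (x, y) = (3, 6).
LHS: y^2 = 6^2 mod 7 = 1
RHS: x^3 + 3 x + 6 = 3^3 + 3*3 + 6 mod 7 = 0
LHS != RHS

No, not on the curve


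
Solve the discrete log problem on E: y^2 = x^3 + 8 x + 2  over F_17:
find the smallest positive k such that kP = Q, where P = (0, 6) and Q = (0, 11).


Enumerate multiples of P until we hit Q = (0, 11):
  1P = (0, 6)
  2P = (8, 0)
  3P = (0, 11)
Match found at i = 3.

k = 3


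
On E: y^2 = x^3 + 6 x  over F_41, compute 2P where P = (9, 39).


Doubling: s = (3 x1^2 + a) / (2 y1)
s = (3*9^2 + 6) / (2*39) mod 41 = 30
x3 = s^2 - 2 x1 mod 41 = 30^2 - 2*9 = 21
y3 = s (x1 - x3) - y1 mod 41 = 30 * (9 - 21) - 39 = 11

2P = (21, 11)


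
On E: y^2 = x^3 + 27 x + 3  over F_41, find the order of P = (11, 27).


Compute successive multiples of P until we hit O:
  1P = (11, 27)
  2P = (17, 39)
  3P = (17, 2)
  4P = (11, 14)
  5P = O

ord(P) = 5


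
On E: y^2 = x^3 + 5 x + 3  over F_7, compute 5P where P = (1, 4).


k = 5 = 101_2 (binary, LSB first: 101)
Double-and-add from P = (1, 4):
  bit 0 = 1: acc = O + (1, 4) = (1, 4)
  bit 1 = 0: acc unchanged = (1, 4)
  bit 2 = 1: acc = (1, 4) + (6, 2) = (1, 3)

5P = (1, 3)


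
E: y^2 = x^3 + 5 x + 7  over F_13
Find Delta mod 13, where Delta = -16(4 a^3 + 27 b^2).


4 a^3 + 27 b^2 = 4*5^3 + 27*7^2 = 500 + 1323 = 1823
Delta = -16 * (1823) = -29168
Delta mod 13 = 4

Delta = 4 (mod 13)


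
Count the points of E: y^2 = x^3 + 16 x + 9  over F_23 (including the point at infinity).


For each x in F_23, count y with y^2 = x^3 + 16 x + 9 mod 23:
  x = 0: RHS = 9, y in [3, 20]  -> 2 point(s)
  x = 1: RHS = 3, y in [7, 16]  -> 2 point(s)
  x = 2: RHS = 3, y in [7, 16]  -> 2 point(s)
  x = 7: RHS = 4, y in [2, 21]  -> 2 point(s)
  x = 9: RHS = 8, y in [10, 13]  -> 2 point(s)
  x = 15: RHS = 13, y in [6, 17]  -> 2 point(s)
  x = 20: RHS = 3, y in [7, 16]  -> 2 point(s)
Affine points: 14. Add the point at infinity: total = 15.

#E(F_23) = 15


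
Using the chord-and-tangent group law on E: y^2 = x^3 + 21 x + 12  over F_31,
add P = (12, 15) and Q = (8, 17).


P != Q, so use the chord formula.
s = (y2 - y1) / (x2 - x1) = (2) / (27) mod 31 = 15
x3 = s^2 - x1 - x2 mod 31 = 15^2 - 12 - 8 = 19
y3 = s (x1 - x3) - y1 mod 31 = 15 * (12 - 19) - 15 = 4

P + Q = (19, 4)


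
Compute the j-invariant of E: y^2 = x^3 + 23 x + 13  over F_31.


Delta = -16(4 a^3 + 27 b^2) mod 31 = 29
-1728 * (4 a)^3 = -1728 * (4*23)^3 mod 31 = 23
j = 23 * 29^(-1) mod 31 = 4

j = 4 (mod 31)


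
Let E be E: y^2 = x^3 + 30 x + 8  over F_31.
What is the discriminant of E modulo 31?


4 a^3 + 27 b^2 = 4*30^3 + 27*8^2 = 108000 + 1728 = 109728
Delta = -16 * (109728) = -1755648
Delta mod 31 = 6

Delta = 6 (mod 31)


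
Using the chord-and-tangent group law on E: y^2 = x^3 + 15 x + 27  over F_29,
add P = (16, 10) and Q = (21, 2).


P != Q, so use the chord formula.
s = (y2 - y1) / (x2 - x1) = (21) / (5) mod 29 = 10
x3 = s^2 - x1 - x2 mod 29 = 10^2 - 16 - 21 = 5
y3 = s (x1 - x3) - y1 mod 29 = 10 * (16 - 5) - 10 = 13

P + Q = (5, 13)


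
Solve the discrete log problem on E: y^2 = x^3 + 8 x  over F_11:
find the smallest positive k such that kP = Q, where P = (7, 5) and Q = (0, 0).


Enumerate multiples of P until we hit Q = (0, 0):
  1P = (7, 5)
  2P = (9, 8)
  3P = (0, 0)
Match found at i = 3.

k = 3


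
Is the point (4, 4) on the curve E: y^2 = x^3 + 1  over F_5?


Check whether y^2 = x^3 + 0 x + 1 (mod 5) for (x, y) = (4, 4).
LHS: y^2 = 4^2 mod 5 = 1
RHS: x^3 + 0 x + 1 = 4^3 + 0*4 + 1 mod 5 = 0
LHS != RHS

No, not on the curve


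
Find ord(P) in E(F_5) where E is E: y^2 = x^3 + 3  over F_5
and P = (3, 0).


Compute successive multiples of P until we hit O:
  1P = (3, 0)
  2P = O

ord(P) = 2


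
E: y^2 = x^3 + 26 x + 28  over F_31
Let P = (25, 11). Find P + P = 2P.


Doubling: s = (3 x1^2 + a) / (2 y1)
s = (3*25^2 + 26) / (2*11) mod 31 = 23
x3 = s^2 - 2 x1 mod 31 = 23^2 - 2*25 = 14
y3 = s (x1 - x3) - y1 mod 31 = 23 * (25 - 14) - 11 = 25

2P = (14, 25)


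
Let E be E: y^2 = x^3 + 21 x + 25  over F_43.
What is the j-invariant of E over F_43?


Delta = -16(4 a^3 + 27 b^2) mod 43 = 5
-1728 * (4 a)^3 = -1728 * (4*21)^3 mod 43 = 21
j = 21 * 5^(-1) mod 43 = 30

j = 30 (mod 43)


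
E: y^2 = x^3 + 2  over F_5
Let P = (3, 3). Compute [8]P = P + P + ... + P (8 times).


k = 8 = 1000_2 (binary, LSB first: 0001)
Double-and-add from P = (3, 3):
  bit 0 = 0: acc unchanged = O
  bit 1 = 0: acc unchanged = O
  bit 2 = 0: acc unchanged = O
  bit 3 = 1: acc = O + (3, 2) = (3, 2)

8P = (3, 2)


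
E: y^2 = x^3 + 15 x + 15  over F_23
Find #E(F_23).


For each x in F_23, count y with y^2 = x^3 + 15 x + 15 mod 23:
  x = 1: RHS = 8, y in [10, 13]  -> 2 point(s)
  x = 3: RHS = 18, y in [8, 15]  -> 2 point(s)
  x = 4: RHS = 1, y in [1, 22]  -> 2 point(s)
  x = 5: RHS = 8, y in [10, 13]  -> 2 point(s)
  x = 7: RHS = 3, y in [7, 16]  -> 2 point(s)
  x = 8: RHS = 3, y in [7, 16]  -> 2 point(s)
  x = 11: RHS = 16, y in [4, 19]  -> 2 point(s)
  x = 14: RHS = 2, y in [5, 18]  -> 2 point(s)
  x = 15: RHS = 4, y in [2, 21]  -> 2 point(s)
  x = 16: RHS = 4, y in [2, 21]  -> 2 point(s)
  x = 17: RHS = 8, y in [10, 13]  -> 2 point(s)
  x = 19: RHS = 6, y in [11, 12]  -> 2 point(s)
  x = 20: RHS = 12, y in [9, 14]  -> 2 point(s)
  x = 21: RHS = 0, y in [0]  -> 1 point(s)
Affine points: 27. Add the point at infinity: total = 28.

#E(F_23) = 28


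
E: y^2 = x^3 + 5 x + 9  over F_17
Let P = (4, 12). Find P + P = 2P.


Doubling: s = (3 x1^2 + a) / (2 y1)
s = (3*4^2 + 5) / (2*12) mod 17 = 10
x3 = s^2 - 2 x1 mod 17 = 10^2 - 2*4 = 7
y3 = s (x1 - x3) - y1 mod 17 = 10 * (4 - 7) - 12 = 9

2P = (7, 9)


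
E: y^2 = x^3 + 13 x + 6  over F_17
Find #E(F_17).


For each x in F_17, count y with y^2 = x^3 + 13 x + 6 mod 17:
  x = 3: RHS = 4, y in [2, 15]  -> 2 point(s)
  x = 5: RHS = 9, y in [3, 14]  -> 2 point(s)
  x = 7: RHS = 15, y in [7, 10]  -> 2 point(s)
  x = 9: RHS = 2, y in [6, 11]  -> 2 point(s)
  x = 11: RHS = 1, y in [1, 16]  -> 2 point(s)
  x = 13: RHS = 9, y in [3, 14]  -> 2 point(s)
  x = 14: RHS = 8, y in [5, 12]  -> 2 point(s)
  x = 16: RHS = 9, y in [3, 14]  -> 2 point(s)
Affine points: 16. Add the point at infinity: total = 17.

#E(F_17) = 17


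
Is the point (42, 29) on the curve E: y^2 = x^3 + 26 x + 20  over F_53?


Check whether y^2 = x^3 + 26 x + 20 (mod 53) for (x, y) = (42, 29).
LHS: y^2 = 29^2 mod 53 = 46
RHS: x^3 + 26 x + 20 = 42^3 + 26*42 + 20 mod 53 = 46
LHS = RHS

Yes, on the curve


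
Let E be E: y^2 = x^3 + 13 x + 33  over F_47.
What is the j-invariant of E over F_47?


Delta = -16(4 a^3 + 27 b^2) mod 47 = 38
-1728 * (4 a)^3 = -1728 * (4*13)^3 mod 47 = 12
j = 12 * 38^(-1) mod 47 = 30

j = 30 (mod 47)


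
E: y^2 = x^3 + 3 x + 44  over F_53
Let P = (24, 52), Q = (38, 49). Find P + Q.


P != Q, so use the chord formula.
s = (y2 - y1) / (x2 - x1) = (50) / (14) mod 53 = 49
x3 = s^2 - x1 - x2 mod 53 = 49^2 - 24 - 38 = 7
y3 = s (x1 - x3) - y1 mod 53 = 49 * (24 - 7) - 52 = 39

P + Q = (7, 39)


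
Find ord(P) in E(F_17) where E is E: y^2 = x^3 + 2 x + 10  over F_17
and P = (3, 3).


Compute successive multiples of P until we hit O:
  1P = (3, 3)
  2P = (15, 7)
  3P = (1, 9)
  4P = (5, 3)
  5P = (9, 14)
  6P = (6, 0)
  7P = (9, 3)
  8P = (5, 14)
  ... (continuing to 12P)
  12P = O

ord(P) = 12


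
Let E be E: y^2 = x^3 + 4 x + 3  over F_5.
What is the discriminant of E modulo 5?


4 a^3 + 27 b^2 = 4*4^3 + 27*3^2 = 256 + 243 = 499
Delta = -16 * (499) = -7984
Delta mod 5 = 1

Delta = 1 (mod 5)


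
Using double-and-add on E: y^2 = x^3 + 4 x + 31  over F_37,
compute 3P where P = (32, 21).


k = 3 = 11_2 (binary, LSB first: 11)
Double-and-add from P = (32, 21):
  bit 0 = 1: acc = O + (32, 21) = (32, 21)
  bit 1 = 1: acc = (32, 21) + (11, 0) = (32, 16)

3P = (32, 16)


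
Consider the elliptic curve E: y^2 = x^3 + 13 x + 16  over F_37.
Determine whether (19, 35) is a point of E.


Check whether y^2 = x^3 + 13 x + 16 (mod 37) for (x, y) = (19, 35).
LHS: y^2 = 35^2 mod 37 = 4
RHS: x^3 + 13 x + 16 = 19^3 + 13*19 + 16 mod 37 = 18
LHS != RHS

No, not on the curve


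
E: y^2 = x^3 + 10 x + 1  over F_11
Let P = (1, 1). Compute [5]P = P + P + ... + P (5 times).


k = 5 = 101_2 (binary, LSB first: 101)
Double-and-add from P = (1, 1):
  bit 0 = 1: acc = O + (1, 1) = (1, 1)
  bit 1 = 0: acc unchanged = (1, 1)
  bit 2 = 1: acc = (1, 1) + (3, 6) = (5, 0)

5P = (5, 0)


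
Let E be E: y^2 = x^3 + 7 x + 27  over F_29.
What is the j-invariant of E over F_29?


Delta = -16(4 a^3 + 27 b^2) mod 29 = 13
-1728 * (4 a)^3 = -1728 * (4*7)^3 mod 29 = 17
j = 17 * 13^(-1) mod 29 = 8

j = 8 (mod 29)


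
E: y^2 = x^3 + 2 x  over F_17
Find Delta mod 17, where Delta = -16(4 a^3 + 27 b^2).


4 a^3 + 27 b^2 = 4*2^3 + 27*0^2 = 32 + 0 = 32
Delta = -16 * (32) = -512
Delta mod 17 = 15

Delta = 15 (mod 17)


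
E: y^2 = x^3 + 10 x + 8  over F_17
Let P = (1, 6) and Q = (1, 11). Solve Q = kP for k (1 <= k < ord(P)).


Enumerate multiples of P until we hit Q = (1, 11):
  1P = (1, 6)
  2P = (0, 5)
  3P = (0, 12)
  4P = (1, 11)
Match found at i = 4.

k = 4


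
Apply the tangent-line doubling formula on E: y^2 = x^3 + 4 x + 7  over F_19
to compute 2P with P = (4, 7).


Doubling: s = (3 x1^2 + a) / (2 y1)
s = (3*4^2 + 4) / (2*7) mod 19 = 1
x3 = s^2 - 2 x1 mod 19 = 1^2 - 2*4 = 12
y3 = s (x1 - x3) - y1 mod 19 = 1 * (4 - 12) - 7 = 4

2P = (12, 4)


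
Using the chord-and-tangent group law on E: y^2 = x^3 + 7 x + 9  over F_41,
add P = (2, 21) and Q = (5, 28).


P != Q, so use the chord formula.
s = (y2 - y1) / (x2 - x1) = (7) / (3) mod 41 = 16
x3 = s^2 - x1 - x2 mod 41 = 16^2 - 2 - 5 = 3
y3 = s (x1 - x3) - y1 mod 41 = 16 * (2 - 3) - 21 = 4

P + Q = (3, 4)


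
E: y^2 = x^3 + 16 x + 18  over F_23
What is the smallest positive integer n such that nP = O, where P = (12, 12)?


Compute successive multiples of P until we hit O:
  1P = (12, 12)
  2P = (5, 19)
  3P = (7, 6)
  4P = (22, 22)
  5P = (13, 10)
  6P = (2, 14)
  7P = (21, 22)
  8P = (6, 10)
  ... (continuing to 28P)
  28P = O

ord(P) = 28


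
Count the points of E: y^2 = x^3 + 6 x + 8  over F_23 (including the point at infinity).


For each x in F_23, count y with y^2 = x^3 + 6 x + 8 mod 23:
  x = 0: RHS = 8, y in [10, 13]  -> 2 point(s)
  x = 4: RHS = 4, y in [2, 21]  -> 2 point(s)
  x = 5: RHS = 2, y in [5, 18]  -> 2 point(s)
  x = 7: RHS = 2, y in [5, 18]  -> 2 point(s)
  x = 8: RHS = 16, y in [4, 19]  -> 2 point(s)
  x = 9: RHS = 9, y in [3, 20]  -> 2 point(s)
  x = 11: RHS = 2, y in [5, 18]  -> 2 point(s)
  x = 13: RHS = 6, y in [11, 12]  -> 2 point(s)
  x = 15: RHS = 0, y in [0]  -> 1 point(s)
  x = 17: RHS = 9, y in [3, 20]  -> 2 point(s)
  x = 19: RHS = 12, y in [9, 14]  -> 2 point(s)
  x = 20: RHS = 9, y in [3, 20]  -> 2 point(s)
  x = 22: RHS = 1, y in [1, 22]  -> 2 point(s)
Affine points: 25. Add the point at infinity: total = 26.

#E(F_23) = 26


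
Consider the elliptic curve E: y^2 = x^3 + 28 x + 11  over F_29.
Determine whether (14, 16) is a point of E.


Check whether y^2 = x^3 + 28 x + 11 (mod 29) for (x, y) = (14, 16).
LHS: y^2 = 16^2 mod 29 = 24
RHS: x^3 + 28 x + 11 = 14^3 + 28*14 + 11 mod 29 = 15
LHS != RHS

No, not on the curve


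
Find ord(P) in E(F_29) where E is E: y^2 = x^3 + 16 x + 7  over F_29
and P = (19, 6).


Compute successive multiples of P until we hit O:
  1P = (19, 6)
  2P = (11, 21)
  3P = (22, 25)
  4P = (12, 19)
  5P = (5, 26)
  6P = (10, 6)
  7P = (0, 23)
  8P = (1, 13)
  ... (continuing to 19P)
  19P = O

ord(P) = 19


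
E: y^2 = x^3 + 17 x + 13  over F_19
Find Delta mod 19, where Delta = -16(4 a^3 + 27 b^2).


4 a^3 + 27 b^2 = 4*17^3 + 27*13^2 = 19652 + 4563 = 24215
Delta = -16 * (24215) = -387440
Delta mod 19 = 8

Delta = 8 (mod 19)


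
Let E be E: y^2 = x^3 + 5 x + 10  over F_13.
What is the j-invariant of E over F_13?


Delta = -16(4 a^3 + 27 b^2) mod 13 = 7
-1728 * (4 a)^3 = -1728 * (4*5)^3 mod 13 = 5
j = 5 * 7^(-1) mod 13 = 10

j = 10 (mod 13)


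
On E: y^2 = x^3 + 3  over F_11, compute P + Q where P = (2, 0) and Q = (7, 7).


P != Q, so use the chord formula.
s = (y2 - y1) / (x2 - x1) = (7) / (5) mod 11 = 8
x3 = s^2 - x1 - x2 mod 11 = 8^2 - 2 - 7 = 0
y3 = s (x1 - x3) - y1 mod 11 = 8 * (2 - 0) - 0 = 5

P + Q = (0, 5)


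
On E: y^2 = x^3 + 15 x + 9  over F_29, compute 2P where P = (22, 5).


Doubling: s = (3 x1^2 + a) / (2 y1)
s = (3*22^2 + 15) / (2*5) mod 29 = 22
x3 = s^2 - 2 x1 mod 29 = 22^2 - 2*22 = 5
y3 = s (x1 - x3) - y1 mod 29 = 22 * (22 - 5) - 5 = 21

2P = (5, 21)


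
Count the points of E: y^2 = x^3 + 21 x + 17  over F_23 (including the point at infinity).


For each x in F_23, count y with y^2 = x^3 + 21 x + 17 mod 23:
  x = 1: RHS = 16, y in [4, 19]  -> 2 point(s)
  x = 4: RHS = 4, y in [2, 21]  -> 2 point(s)
  x = 7: RHS = 1, y in [1, 22]  -> 2 point(s)
  x = 10: RHS = 8, y in [10, 13]  -> 2 point(s)
  x = 13: RHS = 3, y in [7, 16]  -> 2 point(s)
  x = 15: RHS = 4, y in [2, 21]  -> 2 point(s)
  x = 21: RHS = 13, y in [6, 17]  -> 2 point(s)
  x = 22: RHS = 18, y in [8, 15]  -> 2 point(s)
Affine points: 16. Add the point at infinity: total = 17.

#E(F_23) = 17


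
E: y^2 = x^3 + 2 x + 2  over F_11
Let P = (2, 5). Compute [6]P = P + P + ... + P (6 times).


k = 6 = 110_2 (binary, LSB first: 011)
Double-and-add from P = (2, 5):
  bit 0 = 0: acc unchanged = O
  bit 1 = 1: acc = O + (5, 4) = (5, 4)
  bit 2 = 1: acc = (5, 4) + (1, 7) = (9, 10)

6P = (9, 10)


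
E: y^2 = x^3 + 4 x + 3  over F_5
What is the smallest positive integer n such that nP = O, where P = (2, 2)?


Compute successive multiples of P until we hit O:
  1P = (2, 2)
  2P = (2, 3)
  3P = O

ord(P) = 3


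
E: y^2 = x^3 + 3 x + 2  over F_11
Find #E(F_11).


For each x in F_11, count y with y^2 = x^3 + 3 x + 2 mod 11:
  x = 2: RHS = 5, y in [4, 7]  -> 2 point(s)
  x = 3: RHS = 5, y in [4, 7]  -> 2 point(s)
  x = 4: RHS = 1, y in [1, 10]  -> 2 point(s)
  x = 6: RHS = 5, y in [4, 7]  -> 2 point(s)
  x = 7: RHS = 3, y in [5, 6]  -> 2 point(s)
  x = 10: RHS = 9, y in [3, 8]  -> 2 point(s)
Affine points: 12. Add the point at infinity: total = 13.

#E(F_11) = 13


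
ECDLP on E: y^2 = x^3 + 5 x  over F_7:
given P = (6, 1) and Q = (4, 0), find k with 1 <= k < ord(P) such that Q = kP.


Enumerate multiples of P until we hit Q = (4, 0):
  1P = (6, 1)
  2P = (4, 0)
Match found at i = 2.

k = 2


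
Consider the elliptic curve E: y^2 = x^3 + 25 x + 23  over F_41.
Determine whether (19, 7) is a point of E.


Check whether y^2 = x^3 + 25 x + 23 (mod 41) for (x, y) = (19, 7).
LHS: y^2 = 7^2 mod 41 = 8
RHS: x^3 + 25 x + 23 = 19^3 + 25*19 + 23 mod 41 = 18
LHS != RHS

No, not on the curve


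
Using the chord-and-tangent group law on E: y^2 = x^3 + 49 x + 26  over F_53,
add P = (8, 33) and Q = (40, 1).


P != Q, so use the chord formula.
s = (y2 - y1) / (x2 - x1) = (21) / (32) mod 53 = 52
x3 = s^2 - x1 - x2 mod 53 = 52^2 - 8 - 40 = 6
y3 = s (x1 - x3) - y1 mod 53 = 52 * (8 - 6) - 33 = 18

P + Q = (6, 18)


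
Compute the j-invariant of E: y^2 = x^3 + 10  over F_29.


Delta = -16(4 a^3 + 27 b^2) mod 29 = 10
-1728 * (4 a)^3 = -1728 * (4*0)^3 mod 29 = 0
j = 0 * 10^(-1) mod 29 = 0

j = 0 (mod 29)


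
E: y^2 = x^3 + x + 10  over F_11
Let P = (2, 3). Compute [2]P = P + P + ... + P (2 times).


k = 2 = 10_2 (binary, LSB first: 01)
Double-and-add from P = (2, 3):
  bit 0 = 0: acc unchanged = O
  bit 1 = 1: acc = O + (1, 1) = (1, 1)

2P = (1, 1)


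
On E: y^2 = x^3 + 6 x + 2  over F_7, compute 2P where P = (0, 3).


Doubling: s = (3 x1^2 + a) / (2 y1)
s = (3*0^2 + 6) / (2*3) mod 7 = 1
x3 = s^2 - 2 x1 mod 7 = 1^2 - 2*0 = 1
y3 = s (x1 - x3) - y1 mod 7 = 1 * (0 - 1) - 3 = 3

2P = (1, 3)


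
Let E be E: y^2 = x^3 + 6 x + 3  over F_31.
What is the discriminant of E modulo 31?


4 a^3 + 27 b^2 = 4*6^3 + 27*3^2 = 864 + 243 = 1107
Delta = -16 * (1107) = -17712
Delta mod 31 = 20

Delta = 20 (mod 31)


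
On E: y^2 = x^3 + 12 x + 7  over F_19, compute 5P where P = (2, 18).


k = 5 = 101_2 (binary, LSB first: 101)
Double-and-add from P = (2, 18):
  bit 0 = 1: acc = O + (2, 18) = (2, 18)
  bit 1 = 0: acc unchanged = (2, 18)
  bit 2 = 1: acc = (2, 18) + (12, 13) = (10, 5)

5P = (10, 5)


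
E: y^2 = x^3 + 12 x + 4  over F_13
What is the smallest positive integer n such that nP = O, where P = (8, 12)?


Compute successive multiples of P until we hit O:
  1P = (8, 12)
  2P = (1, 2)
  3P = (1, 11)
  4P = (8, 1)
  5P = O

ord(P) = 5


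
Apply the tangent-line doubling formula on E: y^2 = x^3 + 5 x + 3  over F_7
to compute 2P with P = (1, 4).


Doubling: s = (3 x1^2 + a) / (2 y1)
s = (3*1^2 + 5) / (2*4) mod 7 = 1
x3 = s^2 - 2 x1 mod 7 = 1^2 - 2*1 = 6
y3 = s (x1 - x3) - y1 mod 7 = 1 * (1 - 6) - 4 = 5

2P = (6, 5)


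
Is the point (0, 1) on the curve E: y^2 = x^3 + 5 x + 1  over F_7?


Check whether y^2 = x^3 + 5 x + 1 (mod 7) for (x, y) = (0, 1).
LHS: y^2 = 1^2 mod 7 = 1
RHS: x^3 + 5 x + 1 = 0^3 + 5*0 + 1 mod 7 = 1
LHS = RHS

Yes, on the curve


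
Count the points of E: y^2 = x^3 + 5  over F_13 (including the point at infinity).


For each x in F_13, count y with y^2 = x^3 + 0 x + 5 mod 13:
  x = 2: RHS = 0, y in [0]  -> 1 point(s)
  x = 4: RHS = 4, y in [2, 11]  -> 2 point(s)
  x = 5: RHS = 0, y in [0]  -> 1 point(s)
  x = 6: RHS = 0, y in [0]  -> 1 point(s)
  x = 7: RHS = 10, y in [6, 7]  -> 2 point(s)
  x = 8: RHS = 10, y in [6, 7]  -> 2 point(s)
  x = 10: RHS = 4, y in [2, 11]  -> 2 point(s)
  x = 11: RHS = 10, y in [6, 7]  -> 2 point(s)
  x = 12: RHS = 4, y in [2, 11]  -> 2 point(s)
Affine points: 15. Add the point at infinity: total = 16.

#E(F_13) = 16


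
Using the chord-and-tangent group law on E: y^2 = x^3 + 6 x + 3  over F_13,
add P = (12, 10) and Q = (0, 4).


P != Q, so use the chord formula.
s = (y2 - y1) / (x2 - x1) = (7) / (1) mod 13 = 7
x3 = s^2 - x1 - x2 mod 13 = 7^2 - 12 - 0 = 11
y3 = s (x1 - x3) - y1 mod 13 = 7 * (12 - 11) - 10 = 10

P + Q = (11, 10)


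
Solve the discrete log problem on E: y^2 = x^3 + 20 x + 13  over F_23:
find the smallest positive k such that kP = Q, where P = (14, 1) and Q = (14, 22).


Enumerate multiples of P until we hit Q = (14, 22):
  1P = (14, 1)
  2P = (20, 15)
  3P = (20, 8)
  4P = (14, 22)
Match found at i = 4.

k = 4


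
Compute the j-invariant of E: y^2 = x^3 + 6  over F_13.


Delta = -16(4 a^3 + 27 b^2) mod 13 = 9
-1728 * (4 a)^3 = -1728 * (4*0)^3 mod 13 = 0
j = 0 * 9^(-1) mod 13 = 0

j = 0 (mod 13)


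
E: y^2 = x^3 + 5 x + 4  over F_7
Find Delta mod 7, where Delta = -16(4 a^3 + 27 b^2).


4 a^3 + 27 b^2 = 4*5^3 + 27*4^2 = 500 + 432 = 932
Delta = -16 * (932) = -14912
Delta mod 7 = 5

Delta = 5 (mod 7)


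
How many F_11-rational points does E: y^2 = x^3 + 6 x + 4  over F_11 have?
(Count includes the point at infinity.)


For each x in F_11, count y with y^2 = x^3 + 6 x + 4 mod 11:
  x = 0: RHS = 4, y in [2, 9]  -> 2 point(s)
  x = 1: RHS = 0, y in [0]  -> 1 point(s)
  x = 3: RHS = 5, y in [4, 7]  -> 2 point(s)
  x = 4: RHS = 4, y in [2, 9]  -> 2 point(s)
  x = 5: RHS = 5, y in [4, 7]  -> 2 point(s)
  x = 6: RHS = 3, y in [5, 6]  -> 2 point(s)
  x = 7: RHS = 4, y in [2, 9]  -> 2 point(s)
  x = 8: RHS = 3, y in [5, 6]  -> 2 point(s)
Affine points: 15. Add the point at infinity: total = 16.

#E(F_11) = 16


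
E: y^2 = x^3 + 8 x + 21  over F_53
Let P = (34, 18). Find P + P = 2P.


Doubling: s = (3 x1^2 + a) / (2 y1)
s = (3*34^2 + 8) / (2*18) mod 53 = 20
x3 = s^2 - 2 x1 mod 53 = 20^2 - 2*34 = 14
y3 = s (x1 - x3) - y1 mod 53 = 20 * (34 - 14) - 18 = 11

2P = (14, 11)
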